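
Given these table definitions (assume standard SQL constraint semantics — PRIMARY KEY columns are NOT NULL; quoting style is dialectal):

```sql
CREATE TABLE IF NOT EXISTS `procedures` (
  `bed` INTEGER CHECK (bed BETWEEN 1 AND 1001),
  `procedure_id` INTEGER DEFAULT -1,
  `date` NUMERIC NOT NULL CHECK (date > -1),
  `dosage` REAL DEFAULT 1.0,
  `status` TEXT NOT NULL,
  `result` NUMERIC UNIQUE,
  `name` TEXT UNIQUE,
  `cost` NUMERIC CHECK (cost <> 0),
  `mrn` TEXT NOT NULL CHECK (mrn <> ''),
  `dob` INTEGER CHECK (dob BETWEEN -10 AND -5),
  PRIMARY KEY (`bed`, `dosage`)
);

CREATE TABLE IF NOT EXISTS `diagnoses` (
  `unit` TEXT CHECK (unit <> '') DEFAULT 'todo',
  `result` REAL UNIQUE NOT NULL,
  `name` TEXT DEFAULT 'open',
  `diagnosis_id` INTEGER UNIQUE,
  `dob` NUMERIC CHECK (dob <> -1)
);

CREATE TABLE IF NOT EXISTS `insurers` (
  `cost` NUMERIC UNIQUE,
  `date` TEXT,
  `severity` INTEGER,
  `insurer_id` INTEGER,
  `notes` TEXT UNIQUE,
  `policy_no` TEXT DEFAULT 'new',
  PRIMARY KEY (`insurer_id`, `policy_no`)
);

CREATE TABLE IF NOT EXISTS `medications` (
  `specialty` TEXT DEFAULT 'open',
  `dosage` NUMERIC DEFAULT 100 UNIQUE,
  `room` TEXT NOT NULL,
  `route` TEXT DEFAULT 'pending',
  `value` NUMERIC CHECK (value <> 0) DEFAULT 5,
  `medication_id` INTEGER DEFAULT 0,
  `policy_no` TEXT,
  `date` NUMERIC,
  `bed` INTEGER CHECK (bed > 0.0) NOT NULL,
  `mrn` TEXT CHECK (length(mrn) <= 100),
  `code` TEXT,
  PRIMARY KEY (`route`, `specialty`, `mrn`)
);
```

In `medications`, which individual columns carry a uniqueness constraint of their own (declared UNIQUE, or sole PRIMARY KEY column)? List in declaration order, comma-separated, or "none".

- specialty: part of a composite PRIMARY KEY — only the tuple is unique, not this column on its own.
- dosage: declared UNIQUE → unique.
- room: no UNIQUE or single-column PK constraint.
- route: part of a composite PRIMARY KEY — only the tuple is unique, not this column on its own.
- value: no UNIQUE or single-column PK constraint.
- medication_id: no UNIQUE or single-column PK constraint.
- policy_no: no UNIQUE or single-column PK constraint.
- date: no UNIQUE or single-column PK constraint.
- bed: no UNIQUE or single-column PK constraint.
- mrn: part of a composite PRIMARY KEY — only the tuple is unique, not this column on its own.
- code: no UNIQUE or single-column PK constraint.

dosage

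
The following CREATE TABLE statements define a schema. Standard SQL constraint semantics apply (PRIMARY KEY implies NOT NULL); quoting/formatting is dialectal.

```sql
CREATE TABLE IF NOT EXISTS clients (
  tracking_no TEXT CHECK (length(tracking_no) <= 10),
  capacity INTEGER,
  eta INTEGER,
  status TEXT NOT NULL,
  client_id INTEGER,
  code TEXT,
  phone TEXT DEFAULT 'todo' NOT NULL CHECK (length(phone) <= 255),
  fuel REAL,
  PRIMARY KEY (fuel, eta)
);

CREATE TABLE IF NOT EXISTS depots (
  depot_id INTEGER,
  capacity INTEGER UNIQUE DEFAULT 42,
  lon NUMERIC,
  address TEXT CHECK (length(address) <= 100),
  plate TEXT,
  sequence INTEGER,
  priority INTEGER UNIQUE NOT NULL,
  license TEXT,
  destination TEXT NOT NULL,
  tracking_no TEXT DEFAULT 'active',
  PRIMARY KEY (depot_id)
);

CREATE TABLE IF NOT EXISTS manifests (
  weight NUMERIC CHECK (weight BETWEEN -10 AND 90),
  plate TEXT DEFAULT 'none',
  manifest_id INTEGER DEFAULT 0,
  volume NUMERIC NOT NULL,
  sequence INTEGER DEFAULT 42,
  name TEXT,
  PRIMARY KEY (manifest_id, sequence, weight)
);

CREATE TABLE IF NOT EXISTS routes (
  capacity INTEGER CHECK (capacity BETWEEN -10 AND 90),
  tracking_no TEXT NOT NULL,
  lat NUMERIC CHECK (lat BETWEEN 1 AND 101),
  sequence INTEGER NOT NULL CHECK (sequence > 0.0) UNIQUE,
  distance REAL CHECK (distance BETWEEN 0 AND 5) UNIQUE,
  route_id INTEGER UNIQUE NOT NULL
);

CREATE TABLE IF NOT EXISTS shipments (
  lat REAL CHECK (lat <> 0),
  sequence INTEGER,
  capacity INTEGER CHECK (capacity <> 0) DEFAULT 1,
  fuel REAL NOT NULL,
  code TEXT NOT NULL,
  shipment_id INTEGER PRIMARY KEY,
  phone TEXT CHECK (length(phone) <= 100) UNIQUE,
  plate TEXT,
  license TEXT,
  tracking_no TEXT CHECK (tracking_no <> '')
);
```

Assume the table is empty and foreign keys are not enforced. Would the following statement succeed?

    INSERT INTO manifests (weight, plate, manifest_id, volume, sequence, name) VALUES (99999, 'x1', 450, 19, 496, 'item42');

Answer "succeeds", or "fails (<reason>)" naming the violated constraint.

The value 99999 for weight violates CHECK (weight BETWEEN -10 AND 90).

fails (CHECK on weight)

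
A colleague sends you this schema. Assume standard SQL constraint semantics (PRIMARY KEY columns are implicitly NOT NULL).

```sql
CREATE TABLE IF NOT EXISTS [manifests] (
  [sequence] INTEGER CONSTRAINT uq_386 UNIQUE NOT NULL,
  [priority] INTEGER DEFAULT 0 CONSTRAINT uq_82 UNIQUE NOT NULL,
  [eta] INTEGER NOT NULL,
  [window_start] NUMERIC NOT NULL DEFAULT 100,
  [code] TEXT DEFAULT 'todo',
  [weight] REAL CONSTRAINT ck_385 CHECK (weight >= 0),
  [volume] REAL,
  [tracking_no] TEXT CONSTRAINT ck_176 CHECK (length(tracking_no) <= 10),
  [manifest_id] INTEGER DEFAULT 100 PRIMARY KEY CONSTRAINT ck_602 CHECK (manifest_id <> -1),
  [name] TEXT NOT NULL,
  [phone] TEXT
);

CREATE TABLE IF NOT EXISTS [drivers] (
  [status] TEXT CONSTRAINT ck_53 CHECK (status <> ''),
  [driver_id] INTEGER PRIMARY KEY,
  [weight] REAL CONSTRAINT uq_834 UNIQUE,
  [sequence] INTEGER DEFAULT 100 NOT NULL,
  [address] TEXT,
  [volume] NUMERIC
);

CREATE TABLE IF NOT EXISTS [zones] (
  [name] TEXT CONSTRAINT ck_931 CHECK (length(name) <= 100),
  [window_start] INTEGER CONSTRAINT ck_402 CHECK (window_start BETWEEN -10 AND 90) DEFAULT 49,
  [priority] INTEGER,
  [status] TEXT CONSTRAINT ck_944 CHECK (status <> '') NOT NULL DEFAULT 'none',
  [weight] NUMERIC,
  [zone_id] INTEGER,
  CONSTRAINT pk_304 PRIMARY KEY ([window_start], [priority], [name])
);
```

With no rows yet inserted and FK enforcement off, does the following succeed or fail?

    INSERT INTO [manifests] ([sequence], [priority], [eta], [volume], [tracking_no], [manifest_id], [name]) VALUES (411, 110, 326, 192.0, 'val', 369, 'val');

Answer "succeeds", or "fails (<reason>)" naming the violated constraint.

NOT NULL columns: eta is supplied; manifest_id is supplied; name is supplied; priority is supplied; sequence is supplied; window_start defaults to 100.
CHECK constraints: 'val' satisfies (length(tracking_no) <= 10); 369 satisfies (manifest_id <> -1).
No constraint is violated.

succeeds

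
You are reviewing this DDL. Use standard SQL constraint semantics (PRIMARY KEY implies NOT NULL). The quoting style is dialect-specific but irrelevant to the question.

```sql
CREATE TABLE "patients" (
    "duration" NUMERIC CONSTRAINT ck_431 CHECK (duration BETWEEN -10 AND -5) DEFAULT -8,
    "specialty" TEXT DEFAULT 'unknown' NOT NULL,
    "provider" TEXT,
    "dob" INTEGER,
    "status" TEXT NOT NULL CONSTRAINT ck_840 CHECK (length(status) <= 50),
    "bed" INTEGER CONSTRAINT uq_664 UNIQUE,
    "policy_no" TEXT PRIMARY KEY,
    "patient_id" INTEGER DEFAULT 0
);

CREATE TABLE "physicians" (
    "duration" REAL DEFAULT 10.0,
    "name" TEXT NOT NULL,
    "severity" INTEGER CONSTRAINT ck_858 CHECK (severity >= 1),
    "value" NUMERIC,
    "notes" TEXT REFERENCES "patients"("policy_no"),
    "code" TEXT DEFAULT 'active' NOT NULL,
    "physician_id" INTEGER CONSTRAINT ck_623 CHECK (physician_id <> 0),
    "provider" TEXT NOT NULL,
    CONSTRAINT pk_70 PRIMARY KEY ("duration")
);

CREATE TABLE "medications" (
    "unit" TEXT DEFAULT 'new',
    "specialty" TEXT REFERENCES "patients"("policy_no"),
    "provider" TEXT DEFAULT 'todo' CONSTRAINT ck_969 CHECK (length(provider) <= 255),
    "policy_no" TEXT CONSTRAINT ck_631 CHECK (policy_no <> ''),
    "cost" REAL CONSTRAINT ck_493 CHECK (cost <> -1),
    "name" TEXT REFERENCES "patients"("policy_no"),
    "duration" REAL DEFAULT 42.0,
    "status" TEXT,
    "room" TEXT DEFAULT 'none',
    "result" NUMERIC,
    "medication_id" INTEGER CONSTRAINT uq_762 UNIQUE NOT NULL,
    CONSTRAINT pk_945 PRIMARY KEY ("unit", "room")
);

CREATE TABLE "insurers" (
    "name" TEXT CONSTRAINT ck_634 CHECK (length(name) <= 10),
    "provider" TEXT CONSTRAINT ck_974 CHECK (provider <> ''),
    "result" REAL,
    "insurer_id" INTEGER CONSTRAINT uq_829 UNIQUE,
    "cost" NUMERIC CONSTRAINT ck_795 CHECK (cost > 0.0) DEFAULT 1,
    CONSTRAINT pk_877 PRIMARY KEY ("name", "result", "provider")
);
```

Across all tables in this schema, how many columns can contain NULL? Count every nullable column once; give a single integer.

patients: 5 nullable (duration, provider, dob, bed, patient_id — PK (policy_no) and explicit NOT NULL columns excluded).
physicians: 4 nullable (severity, value, notes, physician_id — PK (duration) and explicit NOT NULL columns excluded).
medications: 8 nullable (specialty, provider, policy_no, cost, name, duration, status, result — PK (unit, room) and explicit NOT NULL columns excluded).
insurers: 2 nullable (insurer_id, cost — PK (name, result, provider) and explicit NOT NULL columns excluded).
Total: 5 + 4 + 8 + 2 = 19.

19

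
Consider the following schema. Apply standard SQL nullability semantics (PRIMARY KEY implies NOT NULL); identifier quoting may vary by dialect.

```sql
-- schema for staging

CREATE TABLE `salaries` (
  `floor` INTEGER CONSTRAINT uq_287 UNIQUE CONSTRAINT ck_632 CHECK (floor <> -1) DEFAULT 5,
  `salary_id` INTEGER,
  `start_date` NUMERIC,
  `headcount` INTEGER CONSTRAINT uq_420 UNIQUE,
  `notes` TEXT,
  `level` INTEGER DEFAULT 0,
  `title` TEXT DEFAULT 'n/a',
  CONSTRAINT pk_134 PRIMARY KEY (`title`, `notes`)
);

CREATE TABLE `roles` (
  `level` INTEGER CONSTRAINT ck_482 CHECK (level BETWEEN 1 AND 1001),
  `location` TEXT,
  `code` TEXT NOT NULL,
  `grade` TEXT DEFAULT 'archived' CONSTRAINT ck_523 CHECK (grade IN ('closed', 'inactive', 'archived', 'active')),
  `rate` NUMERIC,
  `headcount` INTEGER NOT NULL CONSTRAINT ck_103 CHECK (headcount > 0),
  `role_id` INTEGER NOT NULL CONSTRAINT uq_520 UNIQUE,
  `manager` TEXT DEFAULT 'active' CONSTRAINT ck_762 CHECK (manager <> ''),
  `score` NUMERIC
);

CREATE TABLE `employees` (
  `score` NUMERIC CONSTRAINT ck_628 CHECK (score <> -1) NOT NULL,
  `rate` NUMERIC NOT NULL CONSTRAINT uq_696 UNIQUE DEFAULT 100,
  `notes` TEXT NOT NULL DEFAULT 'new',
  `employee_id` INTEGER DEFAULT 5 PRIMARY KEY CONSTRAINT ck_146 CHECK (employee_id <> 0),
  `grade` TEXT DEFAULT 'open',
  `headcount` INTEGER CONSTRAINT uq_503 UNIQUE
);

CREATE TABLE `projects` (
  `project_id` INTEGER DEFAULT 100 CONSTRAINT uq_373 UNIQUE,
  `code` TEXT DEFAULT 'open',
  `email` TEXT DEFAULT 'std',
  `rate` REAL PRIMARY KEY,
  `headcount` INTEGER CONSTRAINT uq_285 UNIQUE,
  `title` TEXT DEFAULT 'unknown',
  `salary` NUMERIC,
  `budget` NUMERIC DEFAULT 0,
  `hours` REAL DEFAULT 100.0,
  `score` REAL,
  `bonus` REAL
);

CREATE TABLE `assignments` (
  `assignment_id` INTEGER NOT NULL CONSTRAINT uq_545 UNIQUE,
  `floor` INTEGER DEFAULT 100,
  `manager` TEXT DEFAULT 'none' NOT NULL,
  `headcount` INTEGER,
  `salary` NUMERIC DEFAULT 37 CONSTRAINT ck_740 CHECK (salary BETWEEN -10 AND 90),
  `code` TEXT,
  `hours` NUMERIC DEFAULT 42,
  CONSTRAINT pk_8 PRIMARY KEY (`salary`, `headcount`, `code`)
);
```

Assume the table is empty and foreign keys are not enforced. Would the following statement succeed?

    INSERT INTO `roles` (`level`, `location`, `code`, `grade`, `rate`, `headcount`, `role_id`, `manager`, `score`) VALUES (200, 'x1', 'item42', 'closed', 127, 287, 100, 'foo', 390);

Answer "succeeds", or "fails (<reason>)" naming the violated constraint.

NOT NULL columns: code is supplied; headcount is supplied; role_id is supplied.
CHECK constraints: 200 satisfies (level BETWEEN 1 AND 1001); 'closed' satisfies (grade IN ('closed', 'inactive', 'archived', 'active')); 287 satisfies (headcount > 0); 'foo' satisfies (manager <> '').
No constraint is violated.

succeeds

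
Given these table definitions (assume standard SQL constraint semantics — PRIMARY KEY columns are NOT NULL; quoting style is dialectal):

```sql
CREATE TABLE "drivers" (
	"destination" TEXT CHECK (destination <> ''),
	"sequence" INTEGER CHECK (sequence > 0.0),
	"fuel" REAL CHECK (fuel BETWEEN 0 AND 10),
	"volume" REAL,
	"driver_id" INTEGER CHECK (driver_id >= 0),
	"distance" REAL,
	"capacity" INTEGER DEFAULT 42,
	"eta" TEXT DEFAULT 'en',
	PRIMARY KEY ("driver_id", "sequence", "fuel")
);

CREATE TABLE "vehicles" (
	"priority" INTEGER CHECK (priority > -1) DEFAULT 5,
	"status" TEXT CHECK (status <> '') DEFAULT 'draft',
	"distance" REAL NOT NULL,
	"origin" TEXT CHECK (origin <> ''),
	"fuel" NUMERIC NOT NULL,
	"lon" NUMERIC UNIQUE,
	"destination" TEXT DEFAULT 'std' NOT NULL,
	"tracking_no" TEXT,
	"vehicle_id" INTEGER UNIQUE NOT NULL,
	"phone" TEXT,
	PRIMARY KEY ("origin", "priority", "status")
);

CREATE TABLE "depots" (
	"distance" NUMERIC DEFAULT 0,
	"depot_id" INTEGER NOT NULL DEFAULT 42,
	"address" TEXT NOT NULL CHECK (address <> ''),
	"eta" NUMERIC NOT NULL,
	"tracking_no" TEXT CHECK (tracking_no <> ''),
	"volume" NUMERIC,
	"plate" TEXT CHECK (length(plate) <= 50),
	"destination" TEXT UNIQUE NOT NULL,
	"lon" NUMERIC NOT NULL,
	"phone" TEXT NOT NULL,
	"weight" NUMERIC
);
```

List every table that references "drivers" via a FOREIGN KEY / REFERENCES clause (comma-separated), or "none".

none

No REFERENCES clause anywhere in the schema names drivers.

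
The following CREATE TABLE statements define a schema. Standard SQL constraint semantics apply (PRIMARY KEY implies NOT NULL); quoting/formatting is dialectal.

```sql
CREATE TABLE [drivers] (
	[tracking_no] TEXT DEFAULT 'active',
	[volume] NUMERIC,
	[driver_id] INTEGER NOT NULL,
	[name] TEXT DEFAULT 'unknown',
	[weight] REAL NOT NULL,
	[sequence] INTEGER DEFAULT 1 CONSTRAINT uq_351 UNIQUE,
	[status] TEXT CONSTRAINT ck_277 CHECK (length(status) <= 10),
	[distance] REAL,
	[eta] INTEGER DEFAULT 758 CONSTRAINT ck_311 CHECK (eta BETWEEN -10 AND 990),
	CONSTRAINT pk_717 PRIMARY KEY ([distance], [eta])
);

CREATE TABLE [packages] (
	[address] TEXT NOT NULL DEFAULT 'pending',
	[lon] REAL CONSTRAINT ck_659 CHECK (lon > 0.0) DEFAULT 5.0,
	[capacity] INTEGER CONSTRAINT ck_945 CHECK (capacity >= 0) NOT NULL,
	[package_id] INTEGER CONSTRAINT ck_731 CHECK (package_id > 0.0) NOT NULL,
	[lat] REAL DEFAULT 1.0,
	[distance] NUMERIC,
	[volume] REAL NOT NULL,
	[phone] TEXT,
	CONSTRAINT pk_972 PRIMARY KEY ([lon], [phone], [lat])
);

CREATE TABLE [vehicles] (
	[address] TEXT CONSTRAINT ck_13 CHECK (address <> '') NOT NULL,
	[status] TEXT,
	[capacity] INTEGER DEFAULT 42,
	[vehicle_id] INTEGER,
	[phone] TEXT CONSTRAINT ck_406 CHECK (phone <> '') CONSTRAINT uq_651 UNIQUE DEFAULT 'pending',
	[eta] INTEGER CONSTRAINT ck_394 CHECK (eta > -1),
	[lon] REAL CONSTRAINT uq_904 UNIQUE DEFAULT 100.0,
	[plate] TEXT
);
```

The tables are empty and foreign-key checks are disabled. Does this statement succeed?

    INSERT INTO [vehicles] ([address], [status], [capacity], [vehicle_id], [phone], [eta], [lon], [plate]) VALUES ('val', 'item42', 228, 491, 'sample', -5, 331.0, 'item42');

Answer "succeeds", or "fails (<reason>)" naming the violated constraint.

fails (CHECK on eta)

The value -5 for eta violates CHECK (eta > -1).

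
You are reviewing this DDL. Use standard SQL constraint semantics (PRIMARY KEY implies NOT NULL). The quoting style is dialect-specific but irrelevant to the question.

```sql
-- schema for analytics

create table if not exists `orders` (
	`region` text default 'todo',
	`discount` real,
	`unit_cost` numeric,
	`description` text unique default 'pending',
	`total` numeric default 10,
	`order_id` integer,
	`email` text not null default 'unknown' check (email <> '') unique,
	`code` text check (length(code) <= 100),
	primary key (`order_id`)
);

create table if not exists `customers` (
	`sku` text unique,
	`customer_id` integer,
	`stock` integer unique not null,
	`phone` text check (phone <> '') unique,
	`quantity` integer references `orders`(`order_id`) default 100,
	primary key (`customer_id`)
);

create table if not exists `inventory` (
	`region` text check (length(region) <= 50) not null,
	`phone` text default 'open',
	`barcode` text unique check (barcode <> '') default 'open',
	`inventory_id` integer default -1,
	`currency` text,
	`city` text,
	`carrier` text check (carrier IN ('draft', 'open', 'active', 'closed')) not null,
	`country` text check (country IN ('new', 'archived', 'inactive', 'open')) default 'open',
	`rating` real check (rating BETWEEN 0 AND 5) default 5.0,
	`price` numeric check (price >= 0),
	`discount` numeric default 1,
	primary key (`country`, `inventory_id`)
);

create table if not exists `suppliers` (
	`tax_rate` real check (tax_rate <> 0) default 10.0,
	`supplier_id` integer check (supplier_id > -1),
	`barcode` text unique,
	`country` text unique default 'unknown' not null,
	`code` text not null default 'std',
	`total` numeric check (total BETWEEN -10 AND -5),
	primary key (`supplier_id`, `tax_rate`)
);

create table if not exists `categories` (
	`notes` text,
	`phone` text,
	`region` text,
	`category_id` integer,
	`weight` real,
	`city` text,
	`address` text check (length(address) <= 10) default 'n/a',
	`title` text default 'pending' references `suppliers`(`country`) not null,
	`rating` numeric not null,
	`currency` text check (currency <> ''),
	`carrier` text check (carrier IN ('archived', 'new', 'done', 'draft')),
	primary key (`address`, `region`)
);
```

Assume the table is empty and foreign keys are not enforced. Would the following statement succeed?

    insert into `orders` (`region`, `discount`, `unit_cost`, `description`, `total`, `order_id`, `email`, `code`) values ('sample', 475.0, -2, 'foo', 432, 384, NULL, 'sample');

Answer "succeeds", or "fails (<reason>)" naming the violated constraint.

email is explicitly set to NULL, but email is declared NOT NULL.

fails (NOT NULL on email)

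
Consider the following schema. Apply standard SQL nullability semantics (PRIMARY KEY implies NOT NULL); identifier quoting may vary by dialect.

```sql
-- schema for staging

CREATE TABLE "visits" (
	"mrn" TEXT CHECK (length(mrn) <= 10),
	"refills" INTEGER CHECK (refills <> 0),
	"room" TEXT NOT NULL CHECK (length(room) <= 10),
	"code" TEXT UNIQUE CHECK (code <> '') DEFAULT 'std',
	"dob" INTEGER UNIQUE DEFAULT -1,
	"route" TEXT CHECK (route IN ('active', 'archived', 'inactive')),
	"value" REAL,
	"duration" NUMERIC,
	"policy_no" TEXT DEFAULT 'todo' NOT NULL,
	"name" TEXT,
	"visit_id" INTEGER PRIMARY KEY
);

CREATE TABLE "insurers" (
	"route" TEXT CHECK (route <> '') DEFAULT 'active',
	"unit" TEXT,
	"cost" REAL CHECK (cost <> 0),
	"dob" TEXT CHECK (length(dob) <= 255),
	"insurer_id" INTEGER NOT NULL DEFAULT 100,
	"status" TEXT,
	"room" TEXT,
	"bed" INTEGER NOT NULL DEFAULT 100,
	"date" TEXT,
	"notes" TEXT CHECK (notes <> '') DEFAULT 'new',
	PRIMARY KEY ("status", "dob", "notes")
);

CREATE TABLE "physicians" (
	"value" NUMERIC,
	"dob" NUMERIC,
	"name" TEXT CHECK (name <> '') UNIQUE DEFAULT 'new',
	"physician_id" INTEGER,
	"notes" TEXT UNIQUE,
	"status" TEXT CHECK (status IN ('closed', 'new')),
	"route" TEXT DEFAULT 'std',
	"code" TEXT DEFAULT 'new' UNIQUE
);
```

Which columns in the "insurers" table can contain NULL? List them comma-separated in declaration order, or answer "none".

- route: CHECK does not forbid NULL (a CHECK constraint passes when its expression is NULL) → nullable.
- unit: no NOT NULL constraint applies → nullable.
- cost: CHECK does not forbid NULL (a CHECK constraint passes when its expression is NULL) → nullable.
- dob: part of the PRIMARY KEY, which implies NOT NULL → not nullable.
- insurer_id: declared NOT NULL → not nullable.
- status: part of the PRIMARY KEY, which implies NOT NULL → not nullable.
- room: no NOT NULL constraint applies → nullable.
- bed: declared NOT NULL → not nullable.
- date: no NOT NULL constraint applies → nullable.
- notes: part of the PRIMARY KEY, which implies NOT NULL → not nullable.

route, unit, cost, room, date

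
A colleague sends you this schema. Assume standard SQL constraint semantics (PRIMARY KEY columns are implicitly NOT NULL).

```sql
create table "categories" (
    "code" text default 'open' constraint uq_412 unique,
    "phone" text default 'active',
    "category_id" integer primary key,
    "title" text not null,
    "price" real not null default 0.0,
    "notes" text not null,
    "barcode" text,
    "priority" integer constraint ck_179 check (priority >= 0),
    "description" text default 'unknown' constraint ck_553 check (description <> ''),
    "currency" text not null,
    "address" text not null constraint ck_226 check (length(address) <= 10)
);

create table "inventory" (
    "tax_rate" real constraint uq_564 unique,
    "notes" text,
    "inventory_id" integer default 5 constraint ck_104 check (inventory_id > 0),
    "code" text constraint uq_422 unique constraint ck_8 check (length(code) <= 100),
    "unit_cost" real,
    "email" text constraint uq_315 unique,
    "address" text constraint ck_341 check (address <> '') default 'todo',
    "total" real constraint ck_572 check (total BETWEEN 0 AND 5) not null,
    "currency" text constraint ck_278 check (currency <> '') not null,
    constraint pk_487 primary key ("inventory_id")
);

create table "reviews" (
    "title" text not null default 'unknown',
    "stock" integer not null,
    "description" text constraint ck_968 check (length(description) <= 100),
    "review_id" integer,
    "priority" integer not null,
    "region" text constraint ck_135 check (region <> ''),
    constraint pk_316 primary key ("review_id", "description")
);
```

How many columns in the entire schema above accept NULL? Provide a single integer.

12

categories: 5 nullable (code, phone, barcode, priority, description — PK (category_id) and explicit NOT NULL columns excluded).
inventory: 6 nullable (tax_rate, notes, code, unit_cost, email, address — PK (inventory_id) and explicit NOT NULL columns excluded).
reviews: 1 nullable (region — PK (review_id, description) and explicit NOT NULL columns excluded).
Total: 5 + 6 + 1 = 12.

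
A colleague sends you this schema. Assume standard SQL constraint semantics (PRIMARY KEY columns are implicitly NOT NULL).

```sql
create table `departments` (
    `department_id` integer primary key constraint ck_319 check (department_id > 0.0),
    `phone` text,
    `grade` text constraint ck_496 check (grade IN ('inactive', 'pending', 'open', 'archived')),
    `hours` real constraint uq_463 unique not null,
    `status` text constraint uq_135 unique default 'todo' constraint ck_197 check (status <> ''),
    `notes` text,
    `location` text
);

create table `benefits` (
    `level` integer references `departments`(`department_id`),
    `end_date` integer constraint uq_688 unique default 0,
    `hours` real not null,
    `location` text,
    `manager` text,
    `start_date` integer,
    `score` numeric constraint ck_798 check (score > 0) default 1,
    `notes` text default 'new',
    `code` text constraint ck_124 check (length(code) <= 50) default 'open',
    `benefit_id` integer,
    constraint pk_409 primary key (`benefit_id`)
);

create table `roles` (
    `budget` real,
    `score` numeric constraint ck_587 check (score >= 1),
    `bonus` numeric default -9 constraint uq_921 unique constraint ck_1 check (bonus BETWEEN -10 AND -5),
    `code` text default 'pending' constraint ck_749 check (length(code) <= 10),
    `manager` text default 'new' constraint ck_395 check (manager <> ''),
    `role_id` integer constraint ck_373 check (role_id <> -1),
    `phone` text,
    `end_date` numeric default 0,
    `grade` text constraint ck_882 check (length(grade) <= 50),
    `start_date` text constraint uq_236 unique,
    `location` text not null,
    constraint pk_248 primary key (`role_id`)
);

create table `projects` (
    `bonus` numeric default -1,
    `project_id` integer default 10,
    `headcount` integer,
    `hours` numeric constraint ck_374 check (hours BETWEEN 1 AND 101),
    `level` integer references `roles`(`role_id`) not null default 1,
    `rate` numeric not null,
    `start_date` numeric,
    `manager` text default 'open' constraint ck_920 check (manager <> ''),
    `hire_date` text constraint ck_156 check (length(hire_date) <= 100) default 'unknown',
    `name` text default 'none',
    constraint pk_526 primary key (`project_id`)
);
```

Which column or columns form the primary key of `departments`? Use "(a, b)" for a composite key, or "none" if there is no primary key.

department_id is declared PRIMARY KEY inline on the column.

department_id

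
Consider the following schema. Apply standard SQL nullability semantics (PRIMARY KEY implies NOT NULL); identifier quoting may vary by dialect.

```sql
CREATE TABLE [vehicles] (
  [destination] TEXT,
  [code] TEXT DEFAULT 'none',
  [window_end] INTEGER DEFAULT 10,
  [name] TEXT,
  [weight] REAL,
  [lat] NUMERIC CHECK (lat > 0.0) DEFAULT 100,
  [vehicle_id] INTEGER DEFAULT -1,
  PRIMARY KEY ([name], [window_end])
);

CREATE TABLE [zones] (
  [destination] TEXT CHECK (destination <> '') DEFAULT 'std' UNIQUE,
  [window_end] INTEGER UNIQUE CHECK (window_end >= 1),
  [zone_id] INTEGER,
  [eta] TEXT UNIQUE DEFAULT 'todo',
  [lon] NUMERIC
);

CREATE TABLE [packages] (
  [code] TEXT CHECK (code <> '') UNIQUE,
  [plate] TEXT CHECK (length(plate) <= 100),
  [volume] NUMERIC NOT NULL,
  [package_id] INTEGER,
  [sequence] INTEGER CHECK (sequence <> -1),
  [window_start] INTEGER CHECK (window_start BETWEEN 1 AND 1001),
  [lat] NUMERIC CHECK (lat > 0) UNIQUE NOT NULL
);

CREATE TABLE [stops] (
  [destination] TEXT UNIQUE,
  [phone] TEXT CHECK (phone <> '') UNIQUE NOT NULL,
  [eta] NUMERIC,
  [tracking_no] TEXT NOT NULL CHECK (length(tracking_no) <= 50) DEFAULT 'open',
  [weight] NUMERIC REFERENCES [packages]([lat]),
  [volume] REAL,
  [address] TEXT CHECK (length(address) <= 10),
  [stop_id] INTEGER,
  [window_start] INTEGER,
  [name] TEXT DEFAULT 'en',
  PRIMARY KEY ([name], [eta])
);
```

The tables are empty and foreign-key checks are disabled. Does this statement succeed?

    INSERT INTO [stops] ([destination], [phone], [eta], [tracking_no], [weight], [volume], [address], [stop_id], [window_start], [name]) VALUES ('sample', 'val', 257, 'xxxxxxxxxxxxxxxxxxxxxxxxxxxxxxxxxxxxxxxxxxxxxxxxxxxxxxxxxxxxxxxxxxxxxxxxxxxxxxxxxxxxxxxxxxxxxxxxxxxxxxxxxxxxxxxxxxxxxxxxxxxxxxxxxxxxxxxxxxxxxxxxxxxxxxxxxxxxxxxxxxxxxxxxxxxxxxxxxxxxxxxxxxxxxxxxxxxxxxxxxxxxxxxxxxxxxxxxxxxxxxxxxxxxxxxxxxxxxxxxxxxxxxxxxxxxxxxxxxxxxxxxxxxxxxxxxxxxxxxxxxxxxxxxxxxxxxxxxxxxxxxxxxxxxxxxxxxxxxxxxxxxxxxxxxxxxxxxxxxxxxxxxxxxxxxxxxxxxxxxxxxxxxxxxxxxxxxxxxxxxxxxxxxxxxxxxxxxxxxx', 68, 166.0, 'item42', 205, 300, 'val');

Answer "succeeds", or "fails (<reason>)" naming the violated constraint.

The value 'xxxxxxxxxxxxxxxxxxxxxxxxxxxxxxxxxxxxxxxxxxxxxxxxxxxxxxxxxxxxxxxxxxxxxxxxxxxxxxxxxxxxxxxxxxxxxxxxxxxxxxxxxxxxxxxxxxxxxxxxxxxxxxxxxxxxxxxxxxxxxxxxxxxxxxxxxxxxxxxxxxxxxxxxxxxxxxxxxxxxxxxxxxxxxxxxxxxxxxxxxxxxxxxxxxxxxxxxxxxxxxxxxxxxxxxxxxxxxxxxxxxxxxxxxxxxxxxxxxxxxxxxxxxxxxxxxxxxxxxxxxxxxxxxxxxxxxxxxxxxxxxxxxxxxxxxxxxxxxxxxxxxxxxxxxxxxxxxxxxxxxxxxxxxxxxxxxxxxxxxxxxxxxxxxxxxxxxxxxxxxxxxxxxxxxxxxxxxxxxx' for tracking_no violates CHECK (length(tracking_no) <= 50).

fails (CHECK on tracking_no)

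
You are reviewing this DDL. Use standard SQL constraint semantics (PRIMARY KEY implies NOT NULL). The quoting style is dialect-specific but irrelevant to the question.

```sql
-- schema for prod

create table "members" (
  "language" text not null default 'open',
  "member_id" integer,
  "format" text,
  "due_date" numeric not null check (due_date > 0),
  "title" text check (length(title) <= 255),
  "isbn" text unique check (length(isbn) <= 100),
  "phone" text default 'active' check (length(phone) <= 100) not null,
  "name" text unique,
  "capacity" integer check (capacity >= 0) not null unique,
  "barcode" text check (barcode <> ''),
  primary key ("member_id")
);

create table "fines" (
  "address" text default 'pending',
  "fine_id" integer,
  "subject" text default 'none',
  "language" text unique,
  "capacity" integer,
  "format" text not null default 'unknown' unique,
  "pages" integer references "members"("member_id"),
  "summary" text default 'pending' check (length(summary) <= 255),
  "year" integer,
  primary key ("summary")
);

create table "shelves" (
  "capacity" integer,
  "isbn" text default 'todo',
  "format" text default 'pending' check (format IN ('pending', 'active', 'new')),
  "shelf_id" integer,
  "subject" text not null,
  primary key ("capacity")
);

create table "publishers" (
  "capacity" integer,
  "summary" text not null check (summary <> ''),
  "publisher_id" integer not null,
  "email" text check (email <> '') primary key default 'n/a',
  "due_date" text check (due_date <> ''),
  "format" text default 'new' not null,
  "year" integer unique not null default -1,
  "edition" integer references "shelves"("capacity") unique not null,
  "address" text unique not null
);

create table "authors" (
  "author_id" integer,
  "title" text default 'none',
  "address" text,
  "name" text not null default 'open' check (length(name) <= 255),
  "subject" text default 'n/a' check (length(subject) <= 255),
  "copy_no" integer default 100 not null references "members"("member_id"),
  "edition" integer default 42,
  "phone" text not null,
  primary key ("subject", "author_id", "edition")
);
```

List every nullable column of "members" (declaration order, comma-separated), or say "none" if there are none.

- language: declared NOT NULL → not nullable.
- member_id: part of the PRIMARY KEY, which implies NOT NULL → not nullable.
- format: no NOT NULL constraint applies → nullable.
- due_date: declared NOT NULL → not nullable.
- title: CHECK does not forbid NULL (a CHECK constraint passes when its expression is NULL) → nullable.
- isbn: CHECK does not forbid NULL (a CHECK constraint passes when its expression is NULL) → nullable.
- phone: declared NOT NULL → not nullable.
- name: UNIQUE does not imply NOT NULL → nullable.
- capacity: declared NOT NULL → not nullable.
- barcode: CHECK does not forbid NULL (a CHECK constraint passes when its expression is NULL) → nullable.

format, title, isbn, name, barcode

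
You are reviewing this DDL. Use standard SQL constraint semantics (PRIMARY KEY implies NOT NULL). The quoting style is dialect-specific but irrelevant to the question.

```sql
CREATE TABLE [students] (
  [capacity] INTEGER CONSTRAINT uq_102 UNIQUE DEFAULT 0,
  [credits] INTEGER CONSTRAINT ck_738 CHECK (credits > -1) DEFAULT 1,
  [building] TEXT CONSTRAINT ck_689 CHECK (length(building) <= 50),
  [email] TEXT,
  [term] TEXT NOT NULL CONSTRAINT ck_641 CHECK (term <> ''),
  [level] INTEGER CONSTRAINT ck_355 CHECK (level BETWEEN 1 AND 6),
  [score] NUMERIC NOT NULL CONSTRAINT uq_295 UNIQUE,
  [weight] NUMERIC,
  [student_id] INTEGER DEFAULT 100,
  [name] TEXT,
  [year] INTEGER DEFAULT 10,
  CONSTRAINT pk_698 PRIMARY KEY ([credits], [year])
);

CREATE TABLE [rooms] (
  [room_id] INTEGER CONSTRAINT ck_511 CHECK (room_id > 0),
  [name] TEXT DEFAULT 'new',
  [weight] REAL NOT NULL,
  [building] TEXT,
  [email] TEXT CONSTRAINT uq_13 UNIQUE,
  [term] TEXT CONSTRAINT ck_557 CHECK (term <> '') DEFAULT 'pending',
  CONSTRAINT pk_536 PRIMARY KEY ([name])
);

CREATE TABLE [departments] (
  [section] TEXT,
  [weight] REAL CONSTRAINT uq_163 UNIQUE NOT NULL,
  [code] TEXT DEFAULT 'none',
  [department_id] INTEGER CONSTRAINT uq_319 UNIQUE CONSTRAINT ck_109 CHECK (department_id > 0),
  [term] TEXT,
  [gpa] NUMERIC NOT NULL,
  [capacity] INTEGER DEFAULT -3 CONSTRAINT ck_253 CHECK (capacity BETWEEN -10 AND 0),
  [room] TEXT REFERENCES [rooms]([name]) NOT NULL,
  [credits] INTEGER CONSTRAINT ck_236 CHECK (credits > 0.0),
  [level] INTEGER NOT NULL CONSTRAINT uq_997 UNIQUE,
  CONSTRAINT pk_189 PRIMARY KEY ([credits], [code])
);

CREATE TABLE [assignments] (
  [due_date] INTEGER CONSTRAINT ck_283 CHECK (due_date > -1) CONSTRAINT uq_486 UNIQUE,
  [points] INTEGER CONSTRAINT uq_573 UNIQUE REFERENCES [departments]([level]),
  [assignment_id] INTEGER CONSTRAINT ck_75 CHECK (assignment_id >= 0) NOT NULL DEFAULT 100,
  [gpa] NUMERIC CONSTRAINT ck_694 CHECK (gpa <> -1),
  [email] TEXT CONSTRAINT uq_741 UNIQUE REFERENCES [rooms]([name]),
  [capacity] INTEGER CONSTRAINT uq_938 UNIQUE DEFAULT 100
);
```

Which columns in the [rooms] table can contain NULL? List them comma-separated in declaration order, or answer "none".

room_id, building, email, term

- room_id: CHECK does not forbid NULL (a CHECK constraint passes when its expression is NULL) → nullable.
- name: part of the PRIMARY KEY, which implies NOT NULL → not nullable.
- weight: declared NOT NULL → not nullable.
- building: no NOT NULL constraint applies → nullable.
- email: UNIQUE does not imply NOT NULL → nullable.
- term: CHECK does not forbid NULL (a CHECK constraint passes when its expression is NULL) → nullable.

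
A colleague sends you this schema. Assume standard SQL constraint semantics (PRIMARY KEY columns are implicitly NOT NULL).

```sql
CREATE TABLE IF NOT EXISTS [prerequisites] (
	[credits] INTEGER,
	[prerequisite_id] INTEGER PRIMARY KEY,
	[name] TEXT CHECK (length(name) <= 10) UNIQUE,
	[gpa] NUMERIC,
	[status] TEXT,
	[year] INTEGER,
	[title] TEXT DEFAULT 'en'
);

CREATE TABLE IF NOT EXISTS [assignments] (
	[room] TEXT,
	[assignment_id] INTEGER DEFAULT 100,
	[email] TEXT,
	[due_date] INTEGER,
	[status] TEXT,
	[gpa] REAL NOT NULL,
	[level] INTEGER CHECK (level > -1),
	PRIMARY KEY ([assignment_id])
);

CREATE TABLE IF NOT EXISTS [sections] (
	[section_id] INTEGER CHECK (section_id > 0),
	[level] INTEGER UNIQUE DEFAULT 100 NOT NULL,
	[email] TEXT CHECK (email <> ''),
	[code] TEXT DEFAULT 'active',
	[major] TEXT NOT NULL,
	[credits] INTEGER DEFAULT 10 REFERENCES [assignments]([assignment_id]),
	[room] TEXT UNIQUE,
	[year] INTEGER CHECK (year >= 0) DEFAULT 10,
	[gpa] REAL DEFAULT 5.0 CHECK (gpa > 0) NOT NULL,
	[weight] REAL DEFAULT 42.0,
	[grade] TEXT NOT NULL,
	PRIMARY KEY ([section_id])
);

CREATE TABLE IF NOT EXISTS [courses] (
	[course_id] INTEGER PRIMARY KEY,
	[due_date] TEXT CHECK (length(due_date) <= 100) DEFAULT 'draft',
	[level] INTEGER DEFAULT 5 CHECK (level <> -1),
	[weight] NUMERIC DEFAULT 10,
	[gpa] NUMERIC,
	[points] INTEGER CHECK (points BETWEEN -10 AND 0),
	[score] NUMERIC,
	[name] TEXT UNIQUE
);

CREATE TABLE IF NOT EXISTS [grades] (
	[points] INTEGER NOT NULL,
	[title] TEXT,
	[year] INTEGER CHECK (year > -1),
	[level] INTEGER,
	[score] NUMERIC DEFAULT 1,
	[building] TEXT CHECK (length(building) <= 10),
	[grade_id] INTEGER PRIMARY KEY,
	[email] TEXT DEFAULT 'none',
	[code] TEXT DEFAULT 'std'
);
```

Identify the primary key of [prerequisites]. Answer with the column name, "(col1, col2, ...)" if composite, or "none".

prerequisite_id is declared PRIMARY KEY inline on the column.

prerequisite_id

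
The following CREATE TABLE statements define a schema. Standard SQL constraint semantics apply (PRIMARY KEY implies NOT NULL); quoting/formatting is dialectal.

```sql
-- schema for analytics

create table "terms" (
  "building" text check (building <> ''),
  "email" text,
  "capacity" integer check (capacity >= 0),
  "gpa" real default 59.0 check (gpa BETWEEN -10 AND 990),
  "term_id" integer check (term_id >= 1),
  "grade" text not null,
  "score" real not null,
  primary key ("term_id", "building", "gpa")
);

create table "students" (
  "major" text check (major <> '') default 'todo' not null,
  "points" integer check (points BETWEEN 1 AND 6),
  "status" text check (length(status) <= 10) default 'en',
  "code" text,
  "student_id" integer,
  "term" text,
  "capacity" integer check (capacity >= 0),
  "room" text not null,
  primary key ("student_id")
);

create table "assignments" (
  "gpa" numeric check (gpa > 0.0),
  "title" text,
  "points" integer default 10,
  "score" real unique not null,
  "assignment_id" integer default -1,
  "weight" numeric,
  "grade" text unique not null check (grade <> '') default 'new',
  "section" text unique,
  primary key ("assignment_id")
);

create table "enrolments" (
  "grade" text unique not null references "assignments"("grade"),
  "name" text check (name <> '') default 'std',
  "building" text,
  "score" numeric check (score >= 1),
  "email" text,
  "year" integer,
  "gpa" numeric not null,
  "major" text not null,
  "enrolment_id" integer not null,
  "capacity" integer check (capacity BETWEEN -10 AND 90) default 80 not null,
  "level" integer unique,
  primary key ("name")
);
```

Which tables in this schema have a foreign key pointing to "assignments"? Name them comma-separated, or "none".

- enrolments.grade references assignments(grade).

enrolments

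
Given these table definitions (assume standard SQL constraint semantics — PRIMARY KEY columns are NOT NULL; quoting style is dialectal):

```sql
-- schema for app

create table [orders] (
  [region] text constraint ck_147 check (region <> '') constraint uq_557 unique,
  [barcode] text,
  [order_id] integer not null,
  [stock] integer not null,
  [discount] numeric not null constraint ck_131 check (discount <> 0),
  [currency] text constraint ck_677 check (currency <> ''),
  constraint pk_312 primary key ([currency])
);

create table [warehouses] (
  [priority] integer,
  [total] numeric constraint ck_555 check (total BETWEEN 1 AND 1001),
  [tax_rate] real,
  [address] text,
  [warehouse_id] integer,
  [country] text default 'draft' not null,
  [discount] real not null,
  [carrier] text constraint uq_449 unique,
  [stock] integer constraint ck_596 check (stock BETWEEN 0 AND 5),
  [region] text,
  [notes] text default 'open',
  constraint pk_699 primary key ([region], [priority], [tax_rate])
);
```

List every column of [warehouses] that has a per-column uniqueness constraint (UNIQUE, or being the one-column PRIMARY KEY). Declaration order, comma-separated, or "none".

carrier

- priority: part of a composite PRIMARY KEY — only the tuple is unique, not this column on its own.
- total: no UNIQUE or single-column PK constraint.
- tax_rate: part of a composite PRIMARY KEY — only the tuple is unique, not this column on its own.
- address: no UNIQUE or single-column PK constraint.
- warehouse_id: no UNIQUE or single-column PK constraint.
- country: no UNIQUE or single-column PK constraint.
- discount: no UNIQUE or single-column PK constraint.
- carrier: declared UNIQUE → unique.
- stock: no UNIQUE or single-column PK constraint.
- region: part of a composite PRIMARY KEY — only the tuple is unique, not this column on its own.
- notes: no UNIQUE or single-column PK constraint.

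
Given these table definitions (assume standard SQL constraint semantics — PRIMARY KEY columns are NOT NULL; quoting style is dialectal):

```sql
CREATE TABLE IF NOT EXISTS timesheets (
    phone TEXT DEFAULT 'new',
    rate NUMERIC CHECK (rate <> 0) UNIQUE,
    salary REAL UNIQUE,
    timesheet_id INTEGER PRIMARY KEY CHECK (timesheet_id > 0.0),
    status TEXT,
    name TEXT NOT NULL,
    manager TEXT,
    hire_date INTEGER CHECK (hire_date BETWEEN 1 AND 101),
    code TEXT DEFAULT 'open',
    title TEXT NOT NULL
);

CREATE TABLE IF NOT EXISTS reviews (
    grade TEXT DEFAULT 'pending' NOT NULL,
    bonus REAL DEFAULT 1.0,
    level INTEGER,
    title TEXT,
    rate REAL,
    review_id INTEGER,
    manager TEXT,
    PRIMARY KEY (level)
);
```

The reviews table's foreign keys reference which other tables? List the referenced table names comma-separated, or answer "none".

No column in reviews has a REFERENCES clause.

none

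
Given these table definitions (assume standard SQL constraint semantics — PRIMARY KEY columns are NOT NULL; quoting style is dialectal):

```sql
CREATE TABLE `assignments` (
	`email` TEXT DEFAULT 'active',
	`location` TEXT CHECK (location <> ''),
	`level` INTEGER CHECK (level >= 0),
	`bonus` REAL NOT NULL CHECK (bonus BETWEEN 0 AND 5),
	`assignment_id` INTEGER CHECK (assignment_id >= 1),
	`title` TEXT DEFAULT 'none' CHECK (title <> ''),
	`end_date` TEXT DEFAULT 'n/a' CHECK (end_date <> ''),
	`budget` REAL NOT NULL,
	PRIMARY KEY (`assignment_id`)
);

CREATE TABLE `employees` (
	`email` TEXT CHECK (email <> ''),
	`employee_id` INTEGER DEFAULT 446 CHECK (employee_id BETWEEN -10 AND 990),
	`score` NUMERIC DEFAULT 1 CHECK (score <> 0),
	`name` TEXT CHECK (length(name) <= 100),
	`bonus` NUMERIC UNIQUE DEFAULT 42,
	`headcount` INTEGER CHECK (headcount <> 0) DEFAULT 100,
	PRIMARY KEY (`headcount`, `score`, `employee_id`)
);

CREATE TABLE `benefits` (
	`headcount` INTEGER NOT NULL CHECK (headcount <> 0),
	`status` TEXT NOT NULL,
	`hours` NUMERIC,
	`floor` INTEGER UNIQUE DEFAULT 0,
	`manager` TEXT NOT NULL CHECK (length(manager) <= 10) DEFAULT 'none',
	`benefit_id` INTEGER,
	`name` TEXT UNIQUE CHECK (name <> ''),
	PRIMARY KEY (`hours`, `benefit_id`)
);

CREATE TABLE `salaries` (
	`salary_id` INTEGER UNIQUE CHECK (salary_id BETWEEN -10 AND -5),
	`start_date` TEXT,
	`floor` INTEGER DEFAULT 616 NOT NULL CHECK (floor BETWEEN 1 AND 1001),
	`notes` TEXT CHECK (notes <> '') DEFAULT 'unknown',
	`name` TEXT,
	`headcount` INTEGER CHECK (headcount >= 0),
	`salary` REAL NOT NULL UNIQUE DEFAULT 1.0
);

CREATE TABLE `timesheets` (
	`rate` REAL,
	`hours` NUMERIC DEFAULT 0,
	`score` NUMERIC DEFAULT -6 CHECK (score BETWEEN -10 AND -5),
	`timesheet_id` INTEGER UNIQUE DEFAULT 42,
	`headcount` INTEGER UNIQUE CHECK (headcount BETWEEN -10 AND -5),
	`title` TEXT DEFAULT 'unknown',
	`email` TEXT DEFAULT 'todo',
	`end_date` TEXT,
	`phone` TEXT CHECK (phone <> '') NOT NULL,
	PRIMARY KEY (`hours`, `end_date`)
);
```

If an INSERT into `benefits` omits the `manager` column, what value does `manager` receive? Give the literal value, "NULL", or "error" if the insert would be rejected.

manager has an explicit DEFAULT 'none'.
When the column is omitted from an INSERT, that default is used.

'none'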